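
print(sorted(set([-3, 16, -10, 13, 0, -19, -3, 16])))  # [-19, -10, -3, 0, 13, 16]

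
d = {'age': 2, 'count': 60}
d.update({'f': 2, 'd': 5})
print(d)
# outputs {'age': 2, 'count': 60, 'f': 2, 'd': 5}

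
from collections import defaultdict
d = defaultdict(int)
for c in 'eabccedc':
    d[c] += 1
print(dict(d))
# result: {'e': 2, 'a': 1, 'b': 1, 'c': 3, 'd': 1}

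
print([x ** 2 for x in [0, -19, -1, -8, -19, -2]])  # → [0, 361, 1, 64, 361, 4]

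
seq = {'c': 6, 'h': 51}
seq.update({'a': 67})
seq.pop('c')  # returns 6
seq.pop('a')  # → 67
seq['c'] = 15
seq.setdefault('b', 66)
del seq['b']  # {'h': 51, 'c': 15}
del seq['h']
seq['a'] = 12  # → {'c': 15, 'a': 12}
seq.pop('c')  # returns 15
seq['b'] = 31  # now {'a': 12, 'b': 31}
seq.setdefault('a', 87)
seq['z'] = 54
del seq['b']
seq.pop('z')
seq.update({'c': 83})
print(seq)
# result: {'a': 12, 'c': 83}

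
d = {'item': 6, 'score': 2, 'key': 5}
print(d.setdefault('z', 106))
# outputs 106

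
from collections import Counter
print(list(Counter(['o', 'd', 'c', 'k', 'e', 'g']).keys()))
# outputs ['o', 'd', 'c', 'k', 'e', 'g']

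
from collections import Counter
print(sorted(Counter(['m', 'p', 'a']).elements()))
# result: ['a', 'm', 'p']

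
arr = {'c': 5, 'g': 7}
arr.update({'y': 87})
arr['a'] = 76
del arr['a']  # {'c': 5, 'g': 7, 'y': 87}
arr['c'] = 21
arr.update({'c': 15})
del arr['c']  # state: {'g': 7, 'y': 87}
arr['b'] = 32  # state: {'g': 7, 'y': 87, 'b': 32}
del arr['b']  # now {'g': 7, 'y': 87}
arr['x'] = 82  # {'g': 7, 'y': 87, 'x': 82}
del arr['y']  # {'g': 7, 'x': 82}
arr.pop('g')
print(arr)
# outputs {'x': 82}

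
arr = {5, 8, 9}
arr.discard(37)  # {5, 8, 9}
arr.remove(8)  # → {5, 9}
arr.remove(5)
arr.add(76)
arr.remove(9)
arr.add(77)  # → {76, 77}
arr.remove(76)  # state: {77}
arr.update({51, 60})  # {51, 60, 77}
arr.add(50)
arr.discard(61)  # {50, 51, 60, 77}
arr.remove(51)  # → {50, 60, 77}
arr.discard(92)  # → {50, 60, 77}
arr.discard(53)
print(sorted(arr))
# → [50, 60, 77]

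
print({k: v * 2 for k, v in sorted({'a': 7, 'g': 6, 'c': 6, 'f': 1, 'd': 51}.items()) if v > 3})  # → {'a': 14, 'c': 12, 'd': 102, 'g': 12}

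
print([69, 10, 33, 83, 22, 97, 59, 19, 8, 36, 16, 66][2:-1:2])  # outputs [33, 22, 59, 8, 16]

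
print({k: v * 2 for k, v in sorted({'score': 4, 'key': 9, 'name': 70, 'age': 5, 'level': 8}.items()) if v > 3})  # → {'age': 10, 'key': 18, 'level': 16, 'name': 140, 'score': 8}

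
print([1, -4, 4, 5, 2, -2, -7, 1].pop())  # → 1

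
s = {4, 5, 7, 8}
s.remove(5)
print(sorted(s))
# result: [4, 7, 8]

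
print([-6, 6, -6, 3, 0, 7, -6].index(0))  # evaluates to 4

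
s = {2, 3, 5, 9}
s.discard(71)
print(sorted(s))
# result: [2, 3, 5, 9]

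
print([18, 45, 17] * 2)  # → [18, 45, 17, 18, 45, 17]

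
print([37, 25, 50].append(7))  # None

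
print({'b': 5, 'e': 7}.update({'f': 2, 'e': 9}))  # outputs None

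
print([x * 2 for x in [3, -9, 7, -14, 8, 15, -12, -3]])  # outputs [6, -18, 14, -28, 16, 30, -24, -6]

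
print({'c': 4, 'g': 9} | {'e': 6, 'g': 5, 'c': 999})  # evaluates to {'c': 999, 'g': 5, 'e': 6}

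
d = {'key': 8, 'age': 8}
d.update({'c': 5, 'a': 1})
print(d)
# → {'key': 8, 'age': 8, 'c': 5, 'a': 1}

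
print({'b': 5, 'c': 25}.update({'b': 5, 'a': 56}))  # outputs None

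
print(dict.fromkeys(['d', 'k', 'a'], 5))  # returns {'d': 5, 'k': 5, 'a': 5}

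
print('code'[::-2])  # eo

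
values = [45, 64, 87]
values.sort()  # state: [45, 64, 87]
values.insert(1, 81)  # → [45, 81, 64, 87]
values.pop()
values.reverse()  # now [64, 81, 45]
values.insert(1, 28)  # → [64, 28, 81, 45]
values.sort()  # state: [28, 45, 64, 81]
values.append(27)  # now [28, 45, 64, 81, 27]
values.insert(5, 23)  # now [28, 45, 64, 81, 27, 23]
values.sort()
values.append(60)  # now [23, 27, 28, 45, 64, 81, 60]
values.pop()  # 60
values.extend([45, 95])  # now [23, 27, 28, 45, 64, 81, 45, 95]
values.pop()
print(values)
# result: [23, 27, 28, 45, 64, 81, 45]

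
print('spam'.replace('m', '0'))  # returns spa0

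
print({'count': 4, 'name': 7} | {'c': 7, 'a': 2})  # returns {'count': 4, 'name': 7, 'c': 7, 'a': 2}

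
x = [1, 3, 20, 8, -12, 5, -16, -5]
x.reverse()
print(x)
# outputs [-5, -16, 5, -12, 8, 20, 3, 1]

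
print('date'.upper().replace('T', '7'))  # DA7E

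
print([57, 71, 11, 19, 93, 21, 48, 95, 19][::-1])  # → [19, 95, 48, 21, 93, 19, 11, 71, 57]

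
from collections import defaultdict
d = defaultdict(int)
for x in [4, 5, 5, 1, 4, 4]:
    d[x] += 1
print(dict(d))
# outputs {4: 3, 5: 2, 1: 1}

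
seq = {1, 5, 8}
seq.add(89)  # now {1, 5, 8, 89}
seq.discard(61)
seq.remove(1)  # {5, 8, 89}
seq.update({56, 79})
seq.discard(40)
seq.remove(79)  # {5, 8, 56, 89}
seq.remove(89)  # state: {5, 8, 56}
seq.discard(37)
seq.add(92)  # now {5, 8, 56, 92}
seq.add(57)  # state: {5, 8, 56, 57, 92}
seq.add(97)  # {5, 8, 56, 57, 92, 97}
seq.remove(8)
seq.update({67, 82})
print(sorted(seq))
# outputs [5, 56, 57, 67, 82, 92, 97]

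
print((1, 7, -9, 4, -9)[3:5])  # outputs (4, -9)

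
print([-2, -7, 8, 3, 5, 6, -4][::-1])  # [-4, 6, 5, 3, 8, -7, -2]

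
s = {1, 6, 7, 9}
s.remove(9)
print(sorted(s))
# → [1, 6, 7]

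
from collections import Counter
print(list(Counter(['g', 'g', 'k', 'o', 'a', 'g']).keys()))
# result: ['g', 'k', 'o', 'a']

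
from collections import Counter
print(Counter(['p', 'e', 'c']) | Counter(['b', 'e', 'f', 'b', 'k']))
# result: Counter({'b': 2, 'p': 1, 'e': 1, 'c': 1, 'f': 1, 'k': 1})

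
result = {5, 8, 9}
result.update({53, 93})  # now {5, 8, 9, 53, 93}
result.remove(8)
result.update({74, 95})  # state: {5, 9, 53, 74, 93, 95}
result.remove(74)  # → {5, 9, 53, 93, 95}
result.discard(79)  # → {5, 9, 53, 93, 95}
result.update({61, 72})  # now {5, 9, 53, 61, 72, 93, 95}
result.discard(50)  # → {5, 9, 53, 61, 72, 93, 95}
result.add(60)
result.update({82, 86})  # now {5, 9, 53, 60, 61, 72, 82, 86, 93, 95}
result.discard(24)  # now {5, 9, 53, 60, 61, 72, 82, 86, 93, 95}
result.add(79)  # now {5, 9, 53, 60, 61, 72, 79, 82, 86, 93, 95}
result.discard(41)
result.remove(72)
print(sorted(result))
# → [5, 9, 53, 60, 61, 79, 82, 86, 93, 95]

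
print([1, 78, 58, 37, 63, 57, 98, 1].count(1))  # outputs 2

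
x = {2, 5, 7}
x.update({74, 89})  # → {2, 5, 7, 74, 89}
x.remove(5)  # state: {2, 7, 74, 89}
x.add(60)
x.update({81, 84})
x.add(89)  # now {2, 7, 60, 74, 81, 84, 89}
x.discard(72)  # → {2, 7, 60, 74, 81, 84, 89}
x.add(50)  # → {2, 7, 50, 60, 74, 81, 84, 89}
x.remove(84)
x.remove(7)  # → {2, 50, 60, 74, 81, 89}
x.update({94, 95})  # {2, 50, 60, 74, 81, 89, 94, 95}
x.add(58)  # {2, 50, 58, 60, 74, 81, 89, 94, 95}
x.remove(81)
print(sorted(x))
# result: [2, 50, 58, 60, 74, 89, 94, 95]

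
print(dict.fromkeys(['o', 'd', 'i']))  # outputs {'o': None, 'd': None, 'i': None}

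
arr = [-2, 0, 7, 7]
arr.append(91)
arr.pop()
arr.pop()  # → 7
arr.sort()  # [-2, 0, 7]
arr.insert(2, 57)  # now [-2, 0, 57, 7]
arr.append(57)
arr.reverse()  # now [57, 7, 57, 0, -2]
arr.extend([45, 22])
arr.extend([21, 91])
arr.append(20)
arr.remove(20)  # [57, 7, 57, 0, -2, 45, 22, 21, 91]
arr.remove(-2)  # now [57, 7, 57, 0, 45, 22, 21, 91]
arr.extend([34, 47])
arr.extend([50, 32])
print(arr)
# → [57, 7, 57, 0, 45, 22, 21, 91, 34, 47, 50, 32]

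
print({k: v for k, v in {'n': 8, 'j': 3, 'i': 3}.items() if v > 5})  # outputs {'n': 8}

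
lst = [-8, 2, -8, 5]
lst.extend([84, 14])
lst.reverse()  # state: [14, 84, 5, -8, 2, -8]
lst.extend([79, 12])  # [14, 84, 5, -8, 2, -8, 79, 12]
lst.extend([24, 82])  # [14, 84, 5, -8, 2, -8, 79, 12, 24, 82]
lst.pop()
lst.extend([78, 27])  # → [14, 84, 5, -8, 2, -8, 79, 12, 24, 78, 27]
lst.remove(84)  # [14, 5, -8, 2, -8, 79, 12, 24, 78, 27]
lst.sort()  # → [-8, -8, 2, 5, 12, 14, 24, 27, 78, 79]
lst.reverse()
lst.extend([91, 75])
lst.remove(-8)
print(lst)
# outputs [79, 78, 27, 24, 14, 12, 5, 2, -8, 91, 75]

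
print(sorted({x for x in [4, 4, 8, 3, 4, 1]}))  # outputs [1, 3, 4, 8]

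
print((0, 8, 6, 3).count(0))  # 1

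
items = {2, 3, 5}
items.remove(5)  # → {2, 3}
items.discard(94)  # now {2, 3}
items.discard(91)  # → {2, 3}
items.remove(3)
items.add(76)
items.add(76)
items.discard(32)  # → {2, 76}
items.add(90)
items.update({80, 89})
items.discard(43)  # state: {2, 76, 80, 89, 90}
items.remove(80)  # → {2, 76, 89, 90}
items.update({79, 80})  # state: {2, 76, 79, 80, 89, 90}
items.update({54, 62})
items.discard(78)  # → {2, 54, 62, 76, 79, 80, 89, 90}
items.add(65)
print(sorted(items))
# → [2, 54, 62, 65, 76, 79, 80, 89, 90]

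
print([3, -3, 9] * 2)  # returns [3, -3, 9, 3, -3, 9]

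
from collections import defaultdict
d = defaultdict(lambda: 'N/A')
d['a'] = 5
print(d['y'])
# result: N/A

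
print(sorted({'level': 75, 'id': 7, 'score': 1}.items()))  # [('id', 7), ('level', 75), ('score', 1)]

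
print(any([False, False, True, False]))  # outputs True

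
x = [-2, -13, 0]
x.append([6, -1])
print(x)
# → [-2, -13, 0, [6, -1]]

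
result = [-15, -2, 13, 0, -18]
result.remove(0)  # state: [-15, -2, 13, -18]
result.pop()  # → -18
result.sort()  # [-15, -2, 13]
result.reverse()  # [13, -2, -15]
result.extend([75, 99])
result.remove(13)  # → [-2, -15, 75, 99]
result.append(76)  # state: [-2, -15, 75, 99, 76]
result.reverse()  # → [76, 99, 75, -15, -2]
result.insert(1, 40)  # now [76, 40, 99, 75, -15, -2]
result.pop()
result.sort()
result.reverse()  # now [99, 76, 75, 40, -15]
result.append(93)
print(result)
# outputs [99, 76, 75, 40, -15, 93]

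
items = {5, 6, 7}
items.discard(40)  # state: {5, 6, 7}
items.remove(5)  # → {6, 7}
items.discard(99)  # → {6, 7}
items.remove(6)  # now {7}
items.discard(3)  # {7}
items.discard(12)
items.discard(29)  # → {7}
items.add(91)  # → {7, 91}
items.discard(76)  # {7, 91}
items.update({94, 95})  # {7, 91, 94, 95}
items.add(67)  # {7, 67, 91, 94, 95}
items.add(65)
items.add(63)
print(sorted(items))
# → [7, 63, 65, 67, 91, 94, 95]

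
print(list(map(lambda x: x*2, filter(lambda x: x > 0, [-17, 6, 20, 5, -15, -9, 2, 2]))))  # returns [12, 40, 10, 4, 4]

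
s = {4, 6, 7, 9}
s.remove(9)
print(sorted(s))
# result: [4, 6, 7]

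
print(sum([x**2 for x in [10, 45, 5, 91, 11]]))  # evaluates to 10552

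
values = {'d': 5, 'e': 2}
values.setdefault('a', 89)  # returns 89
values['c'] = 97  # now {'d': 5, 'e': 2, 'a': 89, 'c': 97}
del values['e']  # {'d': 5, 'a': 89, 'c': 97}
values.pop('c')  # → 97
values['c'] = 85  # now {'d': 5, 'a': 89, 'c': 85}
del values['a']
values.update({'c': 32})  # {'d': 5, 'c': 32}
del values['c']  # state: {'d': 5}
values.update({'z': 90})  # {'d': 5, 'z': 90}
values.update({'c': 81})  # {'d': 5, 'z': 90, 'c': 81}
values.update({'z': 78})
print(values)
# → {'d': 5, 'z': 78, 'c': 81}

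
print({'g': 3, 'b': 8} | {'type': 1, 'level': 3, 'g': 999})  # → {'g': 999, 'b': 8, 'type': 1, 'level': 3}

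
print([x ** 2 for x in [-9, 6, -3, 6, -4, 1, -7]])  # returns [81, 36, 9, 36, 16, 1, 49]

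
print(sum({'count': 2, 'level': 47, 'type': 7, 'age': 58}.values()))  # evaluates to 114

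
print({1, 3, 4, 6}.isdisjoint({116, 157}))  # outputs True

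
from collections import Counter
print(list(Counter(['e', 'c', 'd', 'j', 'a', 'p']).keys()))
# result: ['e', 'c', 'd', 'j', 'a', 'p']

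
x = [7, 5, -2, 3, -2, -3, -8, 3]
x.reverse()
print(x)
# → [3, -8, -3, -2, 3, -2, 5, 7]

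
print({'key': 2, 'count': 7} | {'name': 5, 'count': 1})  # {'key': 2, 'count': 1, 'name': 5}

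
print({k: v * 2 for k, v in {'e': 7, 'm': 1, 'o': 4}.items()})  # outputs {'e': 14, 'm': 2, 'o': 8}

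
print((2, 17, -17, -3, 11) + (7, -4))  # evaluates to (2, 17, -17, -3, 11, 7, -4)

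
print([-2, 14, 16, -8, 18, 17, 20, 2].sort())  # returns None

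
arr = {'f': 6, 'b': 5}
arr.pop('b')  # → 5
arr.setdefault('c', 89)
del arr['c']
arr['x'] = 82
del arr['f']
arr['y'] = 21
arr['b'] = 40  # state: {'x': 82, 'y': 21, 'b': 40}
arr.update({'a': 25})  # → {'x': 82, 'y': 21, 'b': 40, 'a': 25}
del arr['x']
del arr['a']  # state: {'y': 21, 'b': 40}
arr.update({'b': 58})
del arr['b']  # {'y': 21}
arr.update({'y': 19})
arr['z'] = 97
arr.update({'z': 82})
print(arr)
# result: {'y': 19, 'z': 82}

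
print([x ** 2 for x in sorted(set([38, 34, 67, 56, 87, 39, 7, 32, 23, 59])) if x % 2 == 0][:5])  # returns [1024, 1156, 1444, 3136]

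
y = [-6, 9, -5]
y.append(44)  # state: [-6, 9, -5, 44]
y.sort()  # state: [-6, -5, 9, 44]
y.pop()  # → 44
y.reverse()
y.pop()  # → -6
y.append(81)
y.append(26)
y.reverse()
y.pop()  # 9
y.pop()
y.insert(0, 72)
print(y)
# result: [72, 26, 81]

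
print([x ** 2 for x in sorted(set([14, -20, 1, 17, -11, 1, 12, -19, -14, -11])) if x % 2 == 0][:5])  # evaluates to [400, 196, 144, 196]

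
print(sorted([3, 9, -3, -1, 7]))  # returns [-3, -1, 3, 7, 9]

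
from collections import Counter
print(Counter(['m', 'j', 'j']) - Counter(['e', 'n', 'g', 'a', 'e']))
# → Counter({'j': 2, 'm': 1})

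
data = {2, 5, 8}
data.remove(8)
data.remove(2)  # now {5}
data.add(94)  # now {5, 94}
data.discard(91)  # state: {5, 94}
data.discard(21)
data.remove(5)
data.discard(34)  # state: {94}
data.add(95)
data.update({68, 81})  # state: {68, 81, 94, 95}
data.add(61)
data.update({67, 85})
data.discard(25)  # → {61, 67, 68, 81, 85, 94, 95}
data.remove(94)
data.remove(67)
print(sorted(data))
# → [61, 68, 81, 85, 95]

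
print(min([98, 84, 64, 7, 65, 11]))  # 7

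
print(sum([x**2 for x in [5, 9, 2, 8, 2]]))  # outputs 178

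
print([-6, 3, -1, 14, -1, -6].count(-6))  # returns 2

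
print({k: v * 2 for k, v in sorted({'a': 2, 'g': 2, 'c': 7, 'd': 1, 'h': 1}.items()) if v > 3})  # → {'c': 14}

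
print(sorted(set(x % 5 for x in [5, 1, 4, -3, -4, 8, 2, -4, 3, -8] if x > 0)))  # [0, 1, 2, 3, 4]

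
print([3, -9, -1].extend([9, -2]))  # None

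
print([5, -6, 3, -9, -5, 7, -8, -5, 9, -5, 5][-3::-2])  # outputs [9, -8, -5, 3, 5]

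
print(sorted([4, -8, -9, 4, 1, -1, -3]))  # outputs [-9, -8, -3, -1, 1, 4, 4]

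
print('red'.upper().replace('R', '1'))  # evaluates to 1ED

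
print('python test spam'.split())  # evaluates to ['python', 'test', 'spam']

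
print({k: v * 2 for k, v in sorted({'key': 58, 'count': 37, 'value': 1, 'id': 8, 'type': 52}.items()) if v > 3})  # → {'count': 74, 'id': 16, 'key': 116, 'type': 104}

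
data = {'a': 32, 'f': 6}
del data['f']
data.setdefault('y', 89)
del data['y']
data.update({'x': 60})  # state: {'a': 32, 'x': 60}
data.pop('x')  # 60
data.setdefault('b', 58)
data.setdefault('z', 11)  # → 11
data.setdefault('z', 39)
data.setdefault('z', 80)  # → 11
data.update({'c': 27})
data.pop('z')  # 11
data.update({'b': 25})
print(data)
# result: {'a': 32, 'b': 25, 'c': 27}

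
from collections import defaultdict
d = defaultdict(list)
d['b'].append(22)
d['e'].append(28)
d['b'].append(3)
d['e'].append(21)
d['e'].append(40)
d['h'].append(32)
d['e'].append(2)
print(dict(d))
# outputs {'b': [22, 3], 'e': [28, 21, 40, 2], 'h': [32]}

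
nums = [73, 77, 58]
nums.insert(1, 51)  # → [73, 51, 77, 58]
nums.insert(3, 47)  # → [73, 51, 77, 47, 58]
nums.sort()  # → [47, 51, 58, 73, 77]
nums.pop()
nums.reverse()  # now [73, 58, 51, 47]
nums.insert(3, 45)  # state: [73, 58, 51, 45, 47]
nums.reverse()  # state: [47, 45, 51, 58, 73]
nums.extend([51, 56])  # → [47, 45, 51, 58, 73, 51, 56]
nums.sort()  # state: [45, 47, 51, 51, 56, 58, 73]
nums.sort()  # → [45, 47, 51, 51, 56, 58, 73]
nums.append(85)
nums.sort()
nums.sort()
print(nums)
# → [45, 47, 51, 51, 56, 58, 73, 85]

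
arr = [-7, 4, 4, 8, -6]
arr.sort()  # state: [-7, -6, 4, 4, 8]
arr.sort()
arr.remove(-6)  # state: [-7, 4, 4, 8]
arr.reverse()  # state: [8, 4, 4, -7]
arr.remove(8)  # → [4, 4, -7]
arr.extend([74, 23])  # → [4, 4, -7, 74, 23]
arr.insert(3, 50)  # [4, 4, -7, 50, 74, 23]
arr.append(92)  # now [4, 4, -7, 50, 74, 23, 92]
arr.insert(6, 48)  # [4, 4, -7, 50, 74, 23, 48, 92]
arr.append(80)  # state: [4, 4, -7, 50, 74, 23, 48, 92, 80]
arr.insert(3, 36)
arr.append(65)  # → [4, 4, -7, 36, 50, 74, 23, 48, 92, 80, 65]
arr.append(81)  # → [4, 4, -7, 36, 50, 74, 23, 48, 92, 80, 65, 81]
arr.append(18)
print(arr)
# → [4, 4, -7, 36, 50, 74, 23, 48, 92, 80, 65, 81, 18]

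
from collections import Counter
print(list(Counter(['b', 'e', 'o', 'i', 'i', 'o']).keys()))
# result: ['b', 'e', 'o', 'i']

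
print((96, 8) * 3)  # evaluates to (96, 8, 96, 8, 96, 8)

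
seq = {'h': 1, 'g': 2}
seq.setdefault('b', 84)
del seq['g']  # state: {'h': 1, 'b': 84}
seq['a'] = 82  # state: {'h': 1, 'b': 84, 'a': 82}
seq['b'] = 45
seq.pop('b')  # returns 45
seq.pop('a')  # 82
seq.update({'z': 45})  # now {'h': 1, 'z': 45}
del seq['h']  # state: {'z': 45}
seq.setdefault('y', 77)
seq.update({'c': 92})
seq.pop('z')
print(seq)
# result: {'y': 77, 'c': 92}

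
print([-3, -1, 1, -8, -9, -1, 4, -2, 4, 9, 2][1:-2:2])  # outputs [-1, -8, -1, -2]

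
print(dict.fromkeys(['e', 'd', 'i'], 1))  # {'e': 1, 'd': 1, 'i': 1}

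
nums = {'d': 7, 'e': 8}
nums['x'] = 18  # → {'d': 7, 'e': 8, 'x': 18}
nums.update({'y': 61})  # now {'d': 7, 'e': 8, 'x': 18, 'y': 61}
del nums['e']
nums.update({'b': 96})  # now {'d': 7, 'x': 18, 'y': 61, 'b': 96}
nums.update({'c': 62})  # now {'d': 7, 'x': 18, 'y': 61, 'b': 96, 'c': 62}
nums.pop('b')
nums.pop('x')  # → 18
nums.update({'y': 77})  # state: {'d': 7, 'y': 77, 'c': 62}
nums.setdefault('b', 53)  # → 53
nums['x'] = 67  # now {'d': 7, 'y': 77, 'c': 62, 'b': 53, 'x': 67}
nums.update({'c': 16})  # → {'d': 7, 'y': 77, 'c': 16, 'b': 53, 'x': 67}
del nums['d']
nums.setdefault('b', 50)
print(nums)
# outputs {'y': 77, 'c': 16, 'b': 53, 'x': 67}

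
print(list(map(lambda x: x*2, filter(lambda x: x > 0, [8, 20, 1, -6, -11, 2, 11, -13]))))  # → [16, 40, 2, 4, 22]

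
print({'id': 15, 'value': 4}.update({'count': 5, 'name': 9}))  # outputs None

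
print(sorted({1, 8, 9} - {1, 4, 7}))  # [8, 9]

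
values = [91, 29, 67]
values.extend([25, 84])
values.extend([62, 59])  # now [91, 29, 67, 25, 84, 62, 59]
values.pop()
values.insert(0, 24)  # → [24, 91, 29, 67, 25, 84, 62]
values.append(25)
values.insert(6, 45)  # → [24, 91, 29, 67, 25, 84, 45, 62, 25]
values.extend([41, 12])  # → [24, 91, 29, 67, 25, 84, 45, 62, 25, 41, 12]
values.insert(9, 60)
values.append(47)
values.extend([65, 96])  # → [24, 91, 29, 67, 25, 84, 45, 62, 25, 60, 41, 12, 47, 65, 96]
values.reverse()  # [96, 65, 47, 12, 41, 60, 25, 62, 45, 84, 25, 67, 29, 91, 24]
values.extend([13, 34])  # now [96, 65, 47, 12, 41, 60, 25, 62, 45, 84, 25, 67, 29, 91, 24, 13, 34]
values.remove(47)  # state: [96, 65, 12, 41, 60, 25, 62, 45, 84, 25, 67, 29, 91, 24, 13, 34]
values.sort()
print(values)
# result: [12, 13, 24, 25, 25, 29, 34, 41, 45, 60, 62, 65, 67, 84, 91, 96]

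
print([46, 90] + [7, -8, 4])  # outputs [46, 90, 7, -8, 4]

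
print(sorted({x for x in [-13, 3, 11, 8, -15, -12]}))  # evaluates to [-15, -13, -12, 3, 8, 11]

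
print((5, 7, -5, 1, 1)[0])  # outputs 5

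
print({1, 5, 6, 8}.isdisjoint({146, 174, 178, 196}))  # True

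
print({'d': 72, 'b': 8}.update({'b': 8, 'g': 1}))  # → None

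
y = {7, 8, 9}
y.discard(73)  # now {7, 8, 9}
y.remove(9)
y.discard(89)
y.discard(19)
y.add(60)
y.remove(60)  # {7, 8}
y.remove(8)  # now {7}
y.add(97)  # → {7, 97}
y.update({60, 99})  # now {7, 60, 97, 99}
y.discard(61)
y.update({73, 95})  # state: {7, 60, 73, 95, 97, 99}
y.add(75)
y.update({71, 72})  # {7, 60, 71, 72, 73, 75, 95, 97, 99}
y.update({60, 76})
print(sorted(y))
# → [7, 60, 71, 72, 73, 75, 76, 95, 97, 99]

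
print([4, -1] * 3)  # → [4, -1, 4, -1, 4, -1]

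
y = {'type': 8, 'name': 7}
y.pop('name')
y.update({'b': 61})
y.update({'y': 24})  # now {'type': 8, 'b': 61, 'y': 24}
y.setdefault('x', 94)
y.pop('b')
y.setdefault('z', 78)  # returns 78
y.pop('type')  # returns 8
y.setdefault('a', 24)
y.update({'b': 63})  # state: {'y': 24, 'x': 94, 'z': 78, 'a': 24, 'b': 63}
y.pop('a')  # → 24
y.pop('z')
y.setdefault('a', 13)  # 13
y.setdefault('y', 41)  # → 24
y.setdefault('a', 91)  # 13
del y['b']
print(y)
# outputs {'y': 24, 'x': 94, 'a': 13}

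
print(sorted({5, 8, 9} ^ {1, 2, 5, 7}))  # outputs [1, 2, 7, 8, 9]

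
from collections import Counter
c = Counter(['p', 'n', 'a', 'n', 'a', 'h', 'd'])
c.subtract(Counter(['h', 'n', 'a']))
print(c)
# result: Counter({'p': 1, 'n': 1, 'a': 1, 'd': 1, 'h': 0})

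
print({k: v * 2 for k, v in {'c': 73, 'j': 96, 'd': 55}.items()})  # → {'c': 146, 'j': 192, 'd': 110}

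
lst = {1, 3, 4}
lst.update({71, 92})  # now {1, 3, 4, 71, 92}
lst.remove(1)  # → {3, 4, 71, 92}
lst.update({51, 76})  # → {3, 4, 51, 71, 76, 92}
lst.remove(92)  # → {3, 4, 51, 71, 76}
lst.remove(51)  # {3, 4, 71, 76}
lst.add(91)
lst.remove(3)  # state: {4, 71, 76, 91}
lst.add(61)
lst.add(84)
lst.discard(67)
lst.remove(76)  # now {4, 61, 71, 84, 91}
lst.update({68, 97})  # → {4, 61, 68, 71, 84, 91, 97}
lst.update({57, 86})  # {4, 57, 61, 68, 71, 84, 86, 91, 97}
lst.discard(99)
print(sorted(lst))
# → [4, 57, 61, 68, 71, 84, 86, 91, 97]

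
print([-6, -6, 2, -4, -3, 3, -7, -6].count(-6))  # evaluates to 3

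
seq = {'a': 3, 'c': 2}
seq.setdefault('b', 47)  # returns 47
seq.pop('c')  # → 2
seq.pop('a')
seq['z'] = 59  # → {'b': 47, 'z': 59}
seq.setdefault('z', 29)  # 59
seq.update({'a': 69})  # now {'b': 47, 'z': 59, 'a': 69}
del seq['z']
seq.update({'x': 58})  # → {'b': 47, 'a': 69, 'x': 58}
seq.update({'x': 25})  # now {'b': 47, 'a': 69, 'x': 25}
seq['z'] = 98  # {'b': 47, 'a': 69, 'x': 25, 'z': 98}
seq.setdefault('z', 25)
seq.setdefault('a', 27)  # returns 69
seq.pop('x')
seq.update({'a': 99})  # {'b': 47, 'a': 99, 'z': 98}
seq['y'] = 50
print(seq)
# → {'b': 47, 'a': 99, 'z': 98, 'y': 50}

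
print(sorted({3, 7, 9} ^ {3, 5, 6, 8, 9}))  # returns [5, 6, 7, 8]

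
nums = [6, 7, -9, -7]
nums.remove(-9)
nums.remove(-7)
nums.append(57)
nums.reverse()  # [57, 7, 6]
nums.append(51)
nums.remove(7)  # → [57, 6, 51]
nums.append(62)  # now [57, 6, 51, 62]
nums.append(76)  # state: [57, 6, 51, 62, 76]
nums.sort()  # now [6, 51, 57, 62, 76]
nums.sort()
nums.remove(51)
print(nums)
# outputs [6, 57, 62, 76]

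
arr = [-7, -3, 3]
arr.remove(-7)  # [-3, 3]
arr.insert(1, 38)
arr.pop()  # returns 3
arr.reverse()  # [38, -3]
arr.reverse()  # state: [-3, 38]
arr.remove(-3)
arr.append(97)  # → [38, 97]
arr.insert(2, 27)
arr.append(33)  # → [38, 97, 27, 33]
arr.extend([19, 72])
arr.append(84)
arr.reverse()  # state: [84, 72, 19, 33, 27, 97, 38]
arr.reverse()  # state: [38, 97, 27, 33, 19, 72, 84]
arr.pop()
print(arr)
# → [38, 97, 27, 33, 19, 72]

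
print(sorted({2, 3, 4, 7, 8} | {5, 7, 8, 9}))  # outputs [2, 3, 4, 5, 7, 8, 9]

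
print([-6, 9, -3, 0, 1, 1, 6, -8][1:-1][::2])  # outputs [9, 0, 1]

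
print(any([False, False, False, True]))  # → True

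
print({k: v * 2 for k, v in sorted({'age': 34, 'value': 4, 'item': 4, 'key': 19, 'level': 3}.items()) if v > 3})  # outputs {'age': 68, 'item': 8, 'key': 38, 'value': 8}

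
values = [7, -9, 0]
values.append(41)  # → [7, -9, 0, 41]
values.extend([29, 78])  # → [7, -9, 0, 41, 29, 78]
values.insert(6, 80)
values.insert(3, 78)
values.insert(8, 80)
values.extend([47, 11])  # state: [7, -9, 0, 78, 41, 29, 78, 80, 80, 47, 11]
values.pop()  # 11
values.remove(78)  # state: [7, -9, 0, 41, 29, 78, 80, 80, 47]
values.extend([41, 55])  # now [7, -9, 0, 41, 29, 78, 80, 80, 47, 41, 55]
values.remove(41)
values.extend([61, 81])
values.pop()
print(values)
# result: [7, -9, 0, 29, 78, 80, 80, 47, 41, 55, 61]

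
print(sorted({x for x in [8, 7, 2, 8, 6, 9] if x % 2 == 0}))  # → [2, 6, 8]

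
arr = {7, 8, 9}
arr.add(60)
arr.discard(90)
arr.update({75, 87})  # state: {7, 8, 9, 60, 75, 87}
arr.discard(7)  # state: {8, 9, 60, 75, 87}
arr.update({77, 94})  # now {8, 9, 60, 75, 77, 87, 94}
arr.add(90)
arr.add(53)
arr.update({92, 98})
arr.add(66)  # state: {8, 9, 53, 60, 66, 75, 77, 87, 90, 92, 94, 98}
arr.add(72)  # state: {8, 9, 53, 60, 66, 72, 75, 77, 87, 90, 92, 94, 98}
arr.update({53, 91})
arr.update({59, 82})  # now {8, 9, 53, 59, 60, 66, 72, 75, 77, 82, 87, 90, 91, 92, 94, 98}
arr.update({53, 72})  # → {8, 9, 53, 59, 60, 66, 72, 75, 77, 82, 87, 90, 91, 92, 94, 98}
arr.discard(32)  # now {8, 9, 53, 59, 60, 66, 72, 75, 77, 82, 87, 90, 91, 92, 94, 98}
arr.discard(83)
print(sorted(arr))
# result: [8, 9, 53, 59, 60, 66, 72, 75, 77, 82, 87, 90, 91, 92, 94, 98]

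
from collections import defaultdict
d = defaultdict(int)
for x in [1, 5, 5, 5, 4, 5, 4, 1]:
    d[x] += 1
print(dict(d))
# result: {1: 2, 5: 4, 4: 2}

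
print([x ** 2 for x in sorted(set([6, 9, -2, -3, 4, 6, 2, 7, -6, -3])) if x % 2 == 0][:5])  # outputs [36, 4, 4, 16, 36]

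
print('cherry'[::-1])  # yrrehc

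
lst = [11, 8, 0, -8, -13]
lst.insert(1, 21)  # [11, 21, 8, 0, -8, -13]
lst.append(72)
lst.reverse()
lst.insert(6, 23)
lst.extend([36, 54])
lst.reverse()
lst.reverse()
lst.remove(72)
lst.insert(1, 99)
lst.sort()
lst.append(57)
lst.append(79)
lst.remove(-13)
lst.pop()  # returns 79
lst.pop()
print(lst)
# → [-8, 0, 8, 11, 21, 23, 36, 54, 99]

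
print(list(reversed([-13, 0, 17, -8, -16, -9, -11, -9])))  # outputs [-9, -11, -9, -16, -8, 17, 0, -13]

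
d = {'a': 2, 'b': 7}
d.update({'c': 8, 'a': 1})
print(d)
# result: {'a': 1, 'b': 7, 'c': 8}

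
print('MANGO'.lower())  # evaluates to mango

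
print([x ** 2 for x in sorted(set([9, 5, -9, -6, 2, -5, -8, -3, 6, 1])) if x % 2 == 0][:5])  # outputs [64, 36, 4, 36]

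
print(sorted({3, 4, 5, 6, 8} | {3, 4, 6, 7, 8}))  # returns [3, 4, 5, 6, 7, 8]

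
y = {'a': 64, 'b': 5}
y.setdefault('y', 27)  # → 27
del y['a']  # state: {'b': 5, 'y': 27}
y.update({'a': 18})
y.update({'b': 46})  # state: {'b': 46, 'y': 27, 'a': 18}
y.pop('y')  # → 27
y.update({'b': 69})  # {'b': 69, 'a': 18}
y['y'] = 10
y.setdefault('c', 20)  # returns 20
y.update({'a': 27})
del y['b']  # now {'a': 27, 'y': 10, 'c': 20}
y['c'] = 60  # {'a': 27, 'y': 10, 'c': 60}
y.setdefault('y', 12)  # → 10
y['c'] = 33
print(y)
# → {'a': 27, 'y': 10, 'c': 33}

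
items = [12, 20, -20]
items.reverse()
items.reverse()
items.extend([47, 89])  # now [12, 20, -20, 47, 89]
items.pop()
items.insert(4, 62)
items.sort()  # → [-20, 12, 20, 47, 62]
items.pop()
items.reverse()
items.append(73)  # [47, 20, 12, -20, 73]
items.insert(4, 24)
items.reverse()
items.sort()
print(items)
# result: [-20, 12, 20, 24, 47, 73]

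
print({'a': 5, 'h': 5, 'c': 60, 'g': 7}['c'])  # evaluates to 60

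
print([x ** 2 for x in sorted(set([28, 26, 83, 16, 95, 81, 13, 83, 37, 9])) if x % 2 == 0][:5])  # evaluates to [256, 676, 784]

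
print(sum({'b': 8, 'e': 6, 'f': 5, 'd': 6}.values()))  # 25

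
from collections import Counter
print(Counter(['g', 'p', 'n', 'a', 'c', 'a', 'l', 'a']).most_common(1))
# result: [('a', 3)]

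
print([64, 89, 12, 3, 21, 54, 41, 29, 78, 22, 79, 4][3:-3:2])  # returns [3, 54, 29]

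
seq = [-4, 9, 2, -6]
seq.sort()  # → [-6, -4, 2, 9]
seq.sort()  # [-6, -4, 2, 9]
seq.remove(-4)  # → [-6, 2, 9]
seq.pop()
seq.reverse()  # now [2, -6]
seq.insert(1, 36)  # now [2, 36, -6]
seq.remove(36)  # [2, -6]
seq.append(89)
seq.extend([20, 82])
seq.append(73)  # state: [2, -6, 89, 20, 82, 73]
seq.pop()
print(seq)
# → [2, -6, 89, 20, 82]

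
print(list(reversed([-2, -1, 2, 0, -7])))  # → [-7, 0, 2, -1, -2]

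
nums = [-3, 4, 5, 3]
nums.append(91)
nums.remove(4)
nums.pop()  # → 91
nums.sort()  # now [-3, 3, 5]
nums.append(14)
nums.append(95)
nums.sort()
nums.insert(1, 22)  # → [-3, 22, 3, 5, 14, 95]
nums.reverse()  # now [95, 14, 5, 3, 22, -3]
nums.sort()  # [-3, 3, 5, 14, 22, 95]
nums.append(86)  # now [-3, 3, 5, 14, 22, 95, 86]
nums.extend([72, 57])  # [-3, 3, 5, 14, 22, 95, 86, 72, 57]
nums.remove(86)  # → [-3, 3, 5, 14, 22, 95, 72, 57]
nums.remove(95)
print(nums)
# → [-3, 3, 5, 14, 22, 72, 57]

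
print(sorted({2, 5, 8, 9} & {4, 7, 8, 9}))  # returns [8, 9]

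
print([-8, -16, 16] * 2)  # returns [-8, -16, 16, -8, -16, 16]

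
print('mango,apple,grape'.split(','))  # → ['mango', 'apple', 'grape']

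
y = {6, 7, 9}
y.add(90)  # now {6, 7, 9, 90}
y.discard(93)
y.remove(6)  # {7, 9, 90}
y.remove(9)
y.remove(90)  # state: {7}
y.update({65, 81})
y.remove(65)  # {7, 81}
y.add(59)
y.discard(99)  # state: {7, 59, 81}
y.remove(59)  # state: {7, 81}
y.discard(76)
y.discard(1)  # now {7, 81}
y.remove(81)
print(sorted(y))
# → [7]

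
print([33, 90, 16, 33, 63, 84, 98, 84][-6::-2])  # [16, 33]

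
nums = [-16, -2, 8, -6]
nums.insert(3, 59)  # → [-16, -2, 8, 59, -6]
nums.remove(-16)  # [-2, 8, 59, -6]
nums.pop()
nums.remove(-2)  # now [8, 59]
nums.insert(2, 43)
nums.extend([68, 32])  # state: [8, 59, 43, 68, 32]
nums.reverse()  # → [32, 68, 43, 59, 8]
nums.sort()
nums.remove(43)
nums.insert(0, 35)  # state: [35, 8, 32, 59, 68]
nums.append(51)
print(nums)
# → [35, 8, 32, 59, 68, 51]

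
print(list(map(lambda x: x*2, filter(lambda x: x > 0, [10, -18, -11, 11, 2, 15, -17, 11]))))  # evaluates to [20, 22, 4, 30, 22]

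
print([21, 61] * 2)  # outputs [21, 61, 21, 61]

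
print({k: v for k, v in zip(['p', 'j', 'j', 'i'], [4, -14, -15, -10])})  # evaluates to {'p': 4, 'j': -15, 'i': -10}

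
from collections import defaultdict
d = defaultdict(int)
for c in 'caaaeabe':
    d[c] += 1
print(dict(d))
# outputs {'c': 1, 'a': 4, 'e': 2, 'b': 1}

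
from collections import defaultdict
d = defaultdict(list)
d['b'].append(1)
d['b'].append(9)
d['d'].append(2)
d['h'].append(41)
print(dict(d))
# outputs {'b': [1, 9], 'd': [2], 'h': [41]}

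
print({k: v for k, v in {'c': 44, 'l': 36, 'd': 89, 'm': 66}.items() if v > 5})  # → {'c': 44, 'l': 36, 'd': 89, 'm': 66}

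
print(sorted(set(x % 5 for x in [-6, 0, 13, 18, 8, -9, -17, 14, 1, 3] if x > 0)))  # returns [1, 3, 4]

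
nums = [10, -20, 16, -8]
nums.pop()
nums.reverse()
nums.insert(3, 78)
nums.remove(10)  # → [16, -20, 78]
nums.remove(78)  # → [16, -20]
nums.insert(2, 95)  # [16, -20, 95]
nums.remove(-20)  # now [16, 95]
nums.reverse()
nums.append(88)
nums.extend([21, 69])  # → [95, 16, 88, 21, 69]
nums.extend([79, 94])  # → [95, 16, 88, 21, 69, 79, 94]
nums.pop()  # 94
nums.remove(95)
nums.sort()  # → [16, 21, 69, 79, 88]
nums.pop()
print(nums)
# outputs [16, 21, 69, 79]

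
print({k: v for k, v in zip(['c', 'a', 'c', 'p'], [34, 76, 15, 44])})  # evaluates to {'c': 15, 'a': 76, 'p': 44}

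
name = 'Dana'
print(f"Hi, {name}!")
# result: Hi, Dana!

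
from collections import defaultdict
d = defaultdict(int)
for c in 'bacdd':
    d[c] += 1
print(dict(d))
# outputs {'b': 1, 'a': 1, 'c': 1, 'd': 2}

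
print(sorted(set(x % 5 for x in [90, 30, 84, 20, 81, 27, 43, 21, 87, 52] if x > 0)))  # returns [0, 1, 2, 3, 4]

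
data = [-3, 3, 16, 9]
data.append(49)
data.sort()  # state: [-3, 3, 9, 16, 49]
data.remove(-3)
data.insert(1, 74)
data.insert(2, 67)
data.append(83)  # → [3, 74, 67, 9, 16, 49, 83]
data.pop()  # 83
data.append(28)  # [3, 74, 67, 9, 16, 49, 28]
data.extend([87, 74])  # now [3, 74, 67, 9, 16, 49, 28, 87, 74]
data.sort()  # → [3, 9, 16, 28, 49, 67, 74, 74, 87]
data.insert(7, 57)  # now [3, 9, 16, 28, 49, 67, 74, 57, 74, 87]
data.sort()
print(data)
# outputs [3, 9, 16, 28, 49, 57, 67, 74, 74, 87]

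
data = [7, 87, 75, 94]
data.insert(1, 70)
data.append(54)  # [7, 70, 87, 75, 94, 54]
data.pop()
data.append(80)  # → [7, 70, 87, 75, 94, 80]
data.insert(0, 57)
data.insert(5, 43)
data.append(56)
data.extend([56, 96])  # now [57, 7, 70, 87, 75, 43, 94, 80, 56, 56, 96]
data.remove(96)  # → [57, 7, 70, 87, 75, 43, 94, 80, 56, 56]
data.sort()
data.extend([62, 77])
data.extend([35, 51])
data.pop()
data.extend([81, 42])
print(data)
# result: [7, 43, 56, 56, 57, 70, 75, 80, 87, 94, 62, 77, 35, 81, 42]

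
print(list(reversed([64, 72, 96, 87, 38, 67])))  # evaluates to [67, 38, 87, 96, 72, 64]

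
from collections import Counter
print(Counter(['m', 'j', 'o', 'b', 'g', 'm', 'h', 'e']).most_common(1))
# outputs [('m', 2)]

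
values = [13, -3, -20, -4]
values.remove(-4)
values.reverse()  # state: [-20, -3, 13]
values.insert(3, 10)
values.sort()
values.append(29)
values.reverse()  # [29, 13, 10, -3, -20]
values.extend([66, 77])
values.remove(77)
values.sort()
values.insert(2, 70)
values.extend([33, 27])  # [-20, -3, 70, 10, 13, 29, 66, 33, 27]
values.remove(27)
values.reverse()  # [33, 66, 29, 13, 10, 70, -3, -20]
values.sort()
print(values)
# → [-20, -3, 10, 13, 29, 33, 66, 70]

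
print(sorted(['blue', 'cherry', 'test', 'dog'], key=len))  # ['dog', 'blue', 'test', 'cherry']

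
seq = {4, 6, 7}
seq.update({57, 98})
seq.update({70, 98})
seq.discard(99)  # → {4, 6, 7, 57, 70, 98}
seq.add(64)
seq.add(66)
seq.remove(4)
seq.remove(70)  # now {6, 7, 57, 64, 66, 98}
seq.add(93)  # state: {6, 7, 57, 64, 66, 93, 98}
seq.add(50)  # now {6, 7, 50, 57, 64, 66, 93, 98}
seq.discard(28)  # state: {6, 7, 50, 57, 64, 66, 93, 98}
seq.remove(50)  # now {6, 7, 57, 64, 66, 93, 98}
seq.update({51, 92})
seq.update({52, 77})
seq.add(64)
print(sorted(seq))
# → [6, 7, 51, 52, 57, 64, 66, 77, 92, 93, 98]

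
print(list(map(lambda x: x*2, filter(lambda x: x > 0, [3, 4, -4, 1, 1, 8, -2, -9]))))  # [6, 8, 2, 2, 16]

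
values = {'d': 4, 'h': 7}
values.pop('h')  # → 7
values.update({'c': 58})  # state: {'d': 4, 'c': 58}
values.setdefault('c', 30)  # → 58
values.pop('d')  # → 4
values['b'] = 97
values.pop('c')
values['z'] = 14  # {'b': 97, 'z': 14}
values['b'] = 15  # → {'b': 15, 'z': 14}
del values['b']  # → {'z': 14}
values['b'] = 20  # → {'z': 14, 'b': 20}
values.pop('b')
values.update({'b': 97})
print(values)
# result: {'z': 14, 'b': 97}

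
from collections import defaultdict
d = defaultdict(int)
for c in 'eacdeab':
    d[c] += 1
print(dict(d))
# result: {'e': 2, 'a': 2, 'c': 1, 'd': 1, 'b': 1}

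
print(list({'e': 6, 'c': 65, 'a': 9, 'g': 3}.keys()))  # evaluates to ['e', 'c', 'a', 'g']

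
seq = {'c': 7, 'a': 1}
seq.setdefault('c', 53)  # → 7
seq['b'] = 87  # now {'c': 7, 'a': 1, 'b': 87}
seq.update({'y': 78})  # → {'c': 7, 'a': 1, 'b': 87, 'y': 78}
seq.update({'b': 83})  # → {'c': 7, 'a': 1, 'b': 83, 'y': 78}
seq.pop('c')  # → 7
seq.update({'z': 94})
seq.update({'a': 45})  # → {'a': 45, 'b': 83, 'y': 78, 'z': 94}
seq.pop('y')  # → 78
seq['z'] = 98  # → {'a': 45, 'b': 83, 'z': 98}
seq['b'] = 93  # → {'a': 45, 'b': 93, 'z': 98}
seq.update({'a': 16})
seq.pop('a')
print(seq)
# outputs {'b': 93, 'z': 98}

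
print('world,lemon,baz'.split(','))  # ['world', 'lemon', 'baz']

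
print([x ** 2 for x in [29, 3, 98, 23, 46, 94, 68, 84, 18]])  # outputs [841, 9, 9604, 529, 2116, 8836, 4624, 7056, 324]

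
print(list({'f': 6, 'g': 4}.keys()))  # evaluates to ['f', 'g']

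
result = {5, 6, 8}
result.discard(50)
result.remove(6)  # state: {5, 8}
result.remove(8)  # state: {5}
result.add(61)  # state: {5, 61}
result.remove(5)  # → {61}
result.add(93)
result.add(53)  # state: {53, 61, 93}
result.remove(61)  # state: {53, 93}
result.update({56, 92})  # {53, 56, 92, 93}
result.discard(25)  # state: {53, 56, 92, 93}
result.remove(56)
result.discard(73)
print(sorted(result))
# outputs [53, 92, 93]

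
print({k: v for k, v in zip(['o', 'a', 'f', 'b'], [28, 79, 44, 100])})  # {'o': 28, 'a': 79, 'f': 44, 'b': 100}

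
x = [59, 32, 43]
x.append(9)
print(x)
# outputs [59, 32, 43, 9]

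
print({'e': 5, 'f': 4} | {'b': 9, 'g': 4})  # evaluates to {'e': 5, 'f': 4, 'b': 9, 'g': 4}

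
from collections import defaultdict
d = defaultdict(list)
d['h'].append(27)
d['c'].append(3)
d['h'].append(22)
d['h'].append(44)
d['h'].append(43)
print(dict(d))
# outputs {'h': [27, 22, 44, 43], 'c': [3]}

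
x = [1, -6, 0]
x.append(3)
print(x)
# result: [1, -6, 0, 3]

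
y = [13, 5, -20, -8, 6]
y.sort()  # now [-20, -8, 5, 6, 13]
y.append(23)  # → [-20, -8, 5, 6, 13, 23]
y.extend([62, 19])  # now [-20, -8, 5, 6, 13, 23, 62, 19]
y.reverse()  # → [19, 62, 23, 13, 6, 5, -8, -20]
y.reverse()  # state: [-20, -8, 5, 6, 13, 23, 62, 19]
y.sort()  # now [-20, -8, 5, 6, 13, 19, 23, 62]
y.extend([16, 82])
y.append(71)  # [-20, -8, 5, 6, 13, 19, 23, 62, 16, 82, 71]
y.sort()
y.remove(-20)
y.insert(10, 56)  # [-8, 5, 6, 13, 16, 19, 23, 62, 71, 82, 56]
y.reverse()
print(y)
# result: [56, 82, 71, 62, 23, 19, 16, 13, 6, 5, -8]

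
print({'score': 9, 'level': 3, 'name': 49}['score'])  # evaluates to 9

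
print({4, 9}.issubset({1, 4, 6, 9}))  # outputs True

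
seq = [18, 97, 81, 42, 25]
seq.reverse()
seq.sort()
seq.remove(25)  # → [18, 42, 81, 97]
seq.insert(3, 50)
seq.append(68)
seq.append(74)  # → [18, 42, 81, 50, 97, 68, 74]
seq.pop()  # 74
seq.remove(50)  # [18, 42, 81, 97, 68]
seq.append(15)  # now [18, 42, 81, 97, 68, 15]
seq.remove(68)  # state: [18, 42, 81, 97, 15]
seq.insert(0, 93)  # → [93, 18, 42, 81, 97, 15]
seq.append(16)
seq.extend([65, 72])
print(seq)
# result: [93, 18, 42, 81, 97, 15, 16, 65, 72]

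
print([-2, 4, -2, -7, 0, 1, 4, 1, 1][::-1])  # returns [1, 1, 4, 1, 0, -7, -2, 4, -2]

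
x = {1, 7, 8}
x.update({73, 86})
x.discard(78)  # {1, 7, 8, 73, 86}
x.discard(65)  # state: {1, 7, 8, 73, 86}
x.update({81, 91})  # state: {1, 7, 8, 73, 81, 86, 91}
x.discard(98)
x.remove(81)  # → {1, 7, 8, 73, 86, 91}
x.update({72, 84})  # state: {1, 7, 8, 72, 73, 84, 86, 91}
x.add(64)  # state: {1, 7, 8, 64, 72, 73, 84, 86, 91}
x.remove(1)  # {7, 8, 64, 72, 73, 84, 86, 91}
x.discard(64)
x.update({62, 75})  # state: {7, 8, 62, 72, 73, 75, 84, 86, 91}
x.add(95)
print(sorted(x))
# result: [7, 8, 62, 72, 73, 75, 84, 86, 91, 95]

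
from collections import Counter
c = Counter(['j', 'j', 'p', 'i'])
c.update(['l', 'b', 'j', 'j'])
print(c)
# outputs Counter({'j': 4, 'p': 1, 'i': 1, 'l': 1, 'b': 1})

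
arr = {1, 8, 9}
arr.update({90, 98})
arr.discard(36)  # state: {1, 8, 9, 90, 98}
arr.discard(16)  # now {1, 8, 9, 90, 98}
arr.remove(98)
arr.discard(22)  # {1, 8, 9, 90}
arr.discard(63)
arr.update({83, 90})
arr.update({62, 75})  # {1, 8, 9, 62, 75, 83, 90}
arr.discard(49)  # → {1, 8, 9, 62, 75, 83, 90}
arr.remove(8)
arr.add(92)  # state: {1, 9, 62, 75, 83, 90, 92}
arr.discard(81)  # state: {1, 9, 62, 75, 83, 90, 92}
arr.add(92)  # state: {1, 9, 62, 75, 83, 90, 92}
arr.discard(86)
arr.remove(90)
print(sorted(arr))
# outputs [1, 9, 62, 75, 83, 92]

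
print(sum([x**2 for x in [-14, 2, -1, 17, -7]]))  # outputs 539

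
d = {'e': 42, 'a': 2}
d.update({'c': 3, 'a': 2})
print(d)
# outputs {'e': 42, 'a': 2, 'c': 3}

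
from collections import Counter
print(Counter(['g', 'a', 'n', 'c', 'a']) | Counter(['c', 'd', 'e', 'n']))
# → Counter({'a': 2, 'g': 1, 'n': 1, 'c': 1, 'd': 1, 'e': 1})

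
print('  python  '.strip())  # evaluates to python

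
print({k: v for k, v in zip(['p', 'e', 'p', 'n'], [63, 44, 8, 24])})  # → {'p': 8, 'e': 44, 'n': 24}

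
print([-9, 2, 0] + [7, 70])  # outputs [-9, 2, 0, 7, 70]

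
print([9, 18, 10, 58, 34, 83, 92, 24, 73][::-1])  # [73, 24, 92, 83, 34, 58, 10, 18, 9]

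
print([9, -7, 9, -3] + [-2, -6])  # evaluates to [9, -7, 9, -3, -2, -6]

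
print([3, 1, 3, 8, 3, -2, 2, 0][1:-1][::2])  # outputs [1, 8, -2]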